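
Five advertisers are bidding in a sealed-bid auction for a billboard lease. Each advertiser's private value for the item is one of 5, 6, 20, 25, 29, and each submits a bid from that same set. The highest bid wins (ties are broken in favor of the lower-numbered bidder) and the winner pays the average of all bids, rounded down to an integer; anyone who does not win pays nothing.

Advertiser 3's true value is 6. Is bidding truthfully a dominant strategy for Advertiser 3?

Check each profile of the others' bids and compare truth against every alternative bid.
Others bid (5, 5, 5, 5): truth gives 1, best alternative gives 0.
Others bid (5, 5, 5, 6): truth gives 1, best alternative gives 0.
Others bid (5, 5, 6, 5): truth gives 1, best alternative gives 0.
Others bid (5, 5, 6, 6): truth gives 1, best alternative gives 0.
Others bid (5, 5, 5, 20): truth gives 0, best alternative gives 0.
Others bid (5, 5, 5, 25): truth gives 0, best alternative gives 0.
(Remaining 619 profiles checked similarly; truth is weakly best in each.)
In every case the truthful bid is at least as good as any alternative, so it is a dominant strategy.

Yes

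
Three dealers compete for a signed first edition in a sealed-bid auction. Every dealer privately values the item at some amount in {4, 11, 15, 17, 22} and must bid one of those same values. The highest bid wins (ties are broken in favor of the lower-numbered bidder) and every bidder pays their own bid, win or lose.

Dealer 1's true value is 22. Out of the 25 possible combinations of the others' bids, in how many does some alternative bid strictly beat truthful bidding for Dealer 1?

Others bid (4, 4): truth gives 0; bid 4 gives 18 > 0. Violating.
Others bid (4, 11): truth gives 0; bid 11 gives 11 > 0. Violating.
Others bid (4, 15): truth gives 0; bid 15 gives 7 > 0. Violating.
Others bid (4, 17): truth gives 0; bid 17 gives 5 > 0. Violating.
Others bid (4, 22): truth gives 0; no alternative beats it.
Others bid (11, 22): truth gives 0; no alternative beats it.
(Checking all 25 profiles: 16 have a profitable deviation, 9 do not.)

16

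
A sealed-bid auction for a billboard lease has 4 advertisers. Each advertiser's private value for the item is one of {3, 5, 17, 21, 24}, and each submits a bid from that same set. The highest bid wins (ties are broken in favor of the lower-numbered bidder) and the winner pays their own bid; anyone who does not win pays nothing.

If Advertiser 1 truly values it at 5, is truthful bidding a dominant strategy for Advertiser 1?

Consider the case where Advertiser 2 bids 3, Advertiser 3 bids 3 and Advertiser 4 bids 3.
Truthful bid 5: wins, pays 5, utility 5 - 5 = 0.
Bid 3 instead: wins, pays 3, utility 5 - 3 = 2.
Since 2 > 0, bidding 3 is strictly better here, so truthful bidding is not dominant.

No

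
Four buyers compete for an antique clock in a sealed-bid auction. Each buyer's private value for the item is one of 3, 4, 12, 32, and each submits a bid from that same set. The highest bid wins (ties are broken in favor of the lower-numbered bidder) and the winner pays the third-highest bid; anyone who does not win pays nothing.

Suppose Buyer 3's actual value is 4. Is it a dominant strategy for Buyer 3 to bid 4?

Consider the case where Buyer 1 bids 3, Buyer 2 bids 3 and Buyer 4 bids 12.
Truthful bid 4: loses, pays 0, utility 0.
Bid 12 instead: wins, pays 3, utility 4 - 3 = 1.
Since 1 > 0, bidding 12 is strictly better here, so truthful bidding is not dominant.

No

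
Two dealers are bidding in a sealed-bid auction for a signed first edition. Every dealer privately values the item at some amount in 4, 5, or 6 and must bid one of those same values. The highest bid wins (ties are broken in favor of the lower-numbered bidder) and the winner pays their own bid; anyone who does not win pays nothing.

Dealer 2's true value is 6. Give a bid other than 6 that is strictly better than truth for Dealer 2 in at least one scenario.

5

Suppose Dealer 1 bids 4.
Bid 6: wins, pays 6, utility 6 - 6 = 0.
Bid 5: wins, pays 5, utility 6 - 5 = 1.
So bidding 5 beats truth here (1 > 0).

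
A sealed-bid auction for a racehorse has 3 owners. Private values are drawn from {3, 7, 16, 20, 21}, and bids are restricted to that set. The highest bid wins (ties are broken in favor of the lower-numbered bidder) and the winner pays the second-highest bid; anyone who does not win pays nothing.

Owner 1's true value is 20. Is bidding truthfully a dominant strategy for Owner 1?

Check each profile of the others' bids and compare truth against every alternative bid.
Others bid (3, 3): truth gives 17, best alternative gives 17.
Others bid (3, 7): truth gives 13, best alternative gives 13.
Others bid (7, 3): truth gives 13, best alternative gives 13.
Others bid (7, 7): truth gives 13, best alternative gives 13.
Others bid (3, 16): truth gives 4, best alternative gives 4.
Others bid (7, 16): truth gives 4, best alternative gives 4.
(Remaining 19 profiles checked similarly; truth is weakly best in each.)
In every case the truthful bid is at least as good as any alternative, so it is a dominant strategy.

Yes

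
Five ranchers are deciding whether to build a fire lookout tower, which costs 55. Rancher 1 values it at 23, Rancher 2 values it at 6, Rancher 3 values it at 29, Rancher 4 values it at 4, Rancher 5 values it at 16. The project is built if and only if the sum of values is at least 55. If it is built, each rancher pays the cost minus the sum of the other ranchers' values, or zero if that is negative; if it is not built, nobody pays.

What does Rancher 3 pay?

6

Total value 78 ≥ cost 55, so the project is built.
The other ranchers' values sum to 49.
Cost minus that sum is 55 - 49 = 6.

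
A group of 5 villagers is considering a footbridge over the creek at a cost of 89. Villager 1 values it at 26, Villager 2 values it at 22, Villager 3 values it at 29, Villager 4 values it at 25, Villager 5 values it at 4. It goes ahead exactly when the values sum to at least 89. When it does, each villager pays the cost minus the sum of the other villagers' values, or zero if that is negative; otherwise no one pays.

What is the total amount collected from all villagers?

34

Total value 106 ≥ cost 89, so it is built.
Villager 1: others sum to 80; max(0, 89 - 80) = 9.
Villager 2: others sum to 84; max(0, 89 - 84) = 5.
Villager 3: others sum to 77; max(0, 89 - 77) = 12.
Villager 4: others sum to 81; max(0, 89 - 81) = 8.
Villager 5: others sum to 102; max(0, 89 - 102) = 0.
Total collected = 9 + 5 + 12 + 8 + 0 = 34.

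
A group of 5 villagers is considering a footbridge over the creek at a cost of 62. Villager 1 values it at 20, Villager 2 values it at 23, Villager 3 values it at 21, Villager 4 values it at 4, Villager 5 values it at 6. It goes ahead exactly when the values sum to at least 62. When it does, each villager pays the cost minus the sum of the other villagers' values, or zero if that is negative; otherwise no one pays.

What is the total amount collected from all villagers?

Total value 74 ≥ cost 62, so it is built.
Villager 1: others sum to 54; max(0, 62 - 54) = 8.
Villager 2: others sum to 51; max(0, 62 - 51) = 11.
Villager 3: others sum to 53; max(0, 62 - 53) = 9.
Villager 4: others sum to 70; max(0, 62 - 70) = 0.
Villager 5: others sum to 68; max(0, 62 - 68) = 0.
Total collected = 8 + 11 + 9 + 0 + 0 = 28.

28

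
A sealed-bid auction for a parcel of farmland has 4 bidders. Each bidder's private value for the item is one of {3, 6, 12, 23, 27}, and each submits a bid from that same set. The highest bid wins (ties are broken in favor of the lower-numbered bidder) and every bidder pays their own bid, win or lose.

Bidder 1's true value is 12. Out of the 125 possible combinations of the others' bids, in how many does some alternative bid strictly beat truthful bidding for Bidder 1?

106

Others bid (3, 3, 3): truth gives 0; bid 3 gives 9 > 0. Violating.
Others bid (3, 3, 6): truth gives 0; bid 6 gives 6 > 0. Violating.
Others bid (3, 3, 23): truth gives -12; bid 3 gives -3 > -12. Violating.
Others bid (3, 3, 27): truth gives -12; bid 3 gives -3 > -12. Violating.
Others bid (3, 3, 12): truth gives 0; no alternative beats it.
Others bid (3, 6, 12): truth gives 0; no alternative beats it.
(Checking all 125 profiles: 106 have a profitable deviation, 19 do not.)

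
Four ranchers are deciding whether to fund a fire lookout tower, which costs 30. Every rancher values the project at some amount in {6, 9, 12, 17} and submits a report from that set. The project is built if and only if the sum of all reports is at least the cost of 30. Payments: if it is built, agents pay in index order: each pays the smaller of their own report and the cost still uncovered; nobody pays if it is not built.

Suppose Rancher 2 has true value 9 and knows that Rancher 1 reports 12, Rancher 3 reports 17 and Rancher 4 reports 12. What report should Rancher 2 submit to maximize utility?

6

Report 6: project built, pays 6, utility 9 - 6 = 3.
Report 9: project built, pays 9, utility 9 - 9 = 0.
Report 12: project built, pays 12, utility 9 - 12 = -3.
Report 17: project built, pays 17, utility 9 - 17 = -8.
The best choice is 6 with utility 3.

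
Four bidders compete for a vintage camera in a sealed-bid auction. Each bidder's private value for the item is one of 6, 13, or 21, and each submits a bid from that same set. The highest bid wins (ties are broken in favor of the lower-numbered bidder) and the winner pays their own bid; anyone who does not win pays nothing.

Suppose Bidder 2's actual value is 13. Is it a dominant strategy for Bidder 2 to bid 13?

Check each profile of the others' bids and compare truth against every alternative bid.
Others bid (6, 6, 6): truth gives 0, best alternative gives 0.
Others bid (6, 6, 13): truth gives 0, best alternative gives 0.
Others bid (6, 6, 21): truth gives 0, best alternative gives 0.
Others bid (6, 13, 6): truth gives 0, best alternative gives 0.
Others bid (6, 13, 13): truth gives 0, best alternative gives 0.
Others bid (6, 13, 21): truth gives 0, best alternative gives 0.
(Remaining 21 profiles checked similarly; truth is weakly best in each.)
In every case the truthful bid is at least as good as any alternative, so it is a dominant strategy.

Yes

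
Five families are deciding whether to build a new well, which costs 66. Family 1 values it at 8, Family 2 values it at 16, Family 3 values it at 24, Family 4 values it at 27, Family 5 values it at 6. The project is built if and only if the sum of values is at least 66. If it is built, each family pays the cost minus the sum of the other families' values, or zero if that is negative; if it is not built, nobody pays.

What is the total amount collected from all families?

Total value 81 ≥ cost 66, so it is built.
Family 1: others sum to 73; max(0, 66 - 73) = 0.
Family 2: others sum to 65; max(0, 66 - 65) = 1.
Family 3: others sum to 57; max(0, 66 - 57) = 9.
Family 4: others sum to 54; max(0, 66 - 54) = 12.
Family 5: others sum to 75; max(0, 66 - 75) = 0.
Total collected = 0 + 1 + 9 + 12 + 0 = 22.

22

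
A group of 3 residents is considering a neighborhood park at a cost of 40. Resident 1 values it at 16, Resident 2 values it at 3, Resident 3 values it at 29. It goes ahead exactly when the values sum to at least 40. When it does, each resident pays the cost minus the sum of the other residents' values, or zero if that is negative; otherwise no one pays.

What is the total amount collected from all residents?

29

Total value 48 ≥ cost 40, so it is built.
Resident 1: others sum to 32; max(0, 40 - 32) = 8.
Resident 2: others sum to 45; max(0, 40 - 45) = 0.
Resident 3: others sum to 19; max(0, 40 - 19) = 21.
Total collected = 8 + 0 + 21 = 29.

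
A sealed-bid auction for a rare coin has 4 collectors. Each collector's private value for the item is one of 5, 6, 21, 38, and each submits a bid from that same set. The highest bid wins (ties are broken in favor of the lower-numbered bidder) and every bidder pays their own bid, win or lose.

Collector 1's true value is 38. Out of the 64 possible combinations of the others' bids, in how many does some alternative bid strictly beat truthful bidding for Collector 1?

27

Others bid (5, 5, 5): truth gives 0; bid 5 gives 33 > 0. Violating.
Others bid (5, 5, 6): truth gives 0; bid 6 gives 32 > 0. Violating.
Others bid (5, 5, 21): truth gives 0; bid 21 gives 17 > 0. Violating.
Others bid (5, 6, 5): truth gives 0; bid 6 gives 32 > 0. Violating.
Others bid (5, 5, 38): truth gives 0; no alternative beats it.
Others bid (5, 6, 38): truth gives 0; no alternative beats it.
(Checking all 64 profiles: 27 have a profitable deviation, 37 do not.)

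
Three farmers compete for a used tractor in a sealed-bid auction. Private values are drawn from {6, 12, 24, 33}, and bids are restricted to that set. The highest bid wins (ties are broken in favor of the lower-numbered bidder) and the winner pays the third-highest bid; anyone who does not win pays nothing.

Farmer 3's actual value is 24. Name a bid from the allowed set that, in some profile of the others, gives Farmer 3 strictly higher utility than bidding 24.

Suppose Farmer 1 bids 6 and Farmer 2 bids 24.
Bid 24: loses, pays 0, utility 0.
Bid 33: wins, pays 6, utility 24 - 6 = 18.
So bidding 33 beats truth here (18 > 0).

33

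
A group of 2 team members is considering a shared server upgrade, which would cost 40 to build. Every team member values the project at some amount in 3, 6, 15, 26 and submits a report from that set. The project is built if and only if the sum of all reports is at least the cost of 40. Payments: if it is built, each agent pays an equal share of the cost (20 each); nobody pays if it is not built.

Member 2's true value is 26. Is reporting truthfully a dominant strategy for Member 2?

Yes

Check each profile of the others' reports and compare truth against every alternative report.
Others report (15): truth gives 6, best alternative gives 0.
Others report (26): truth gives 6, best alternative gives 6.
Others report (3): truth gives 0, best alternative gives 0.
Others report (6): truth gives 0, best alternative gives 0.
In every case the truthful report is at least as good as any alternative, so it is a dominant strategy.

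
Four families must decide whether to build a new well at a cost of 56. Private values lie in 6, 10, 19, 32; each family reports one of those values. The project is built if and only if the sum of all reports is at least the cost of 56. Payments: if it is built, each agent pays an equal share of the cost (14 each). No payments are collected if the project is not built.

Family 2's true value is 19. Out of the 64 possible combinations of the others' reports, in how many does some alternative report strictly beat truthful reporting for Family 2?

Others report (6, 6, 19): truth gives 0; report 32 gives 5 > 0. Violating.
Others report (6, 10, 10): truth gives 0; report 32 gives 5 > 0. Violating.
Others report (6, 10, 19): truth gives 0; report 32 gives 5 > 0. Violating.
Others report (6, 19, 6): truth gives 0; report 32 gives 5 > 0. Violating.
Others report (6, 6, 6): truth gives 0; no alternative beats it.
Others report (6, 6, 10): truth gives 0; no alternative beats it.
(Checking all 64 profiles: 13 have a profitable deviation, 51 do not.)

13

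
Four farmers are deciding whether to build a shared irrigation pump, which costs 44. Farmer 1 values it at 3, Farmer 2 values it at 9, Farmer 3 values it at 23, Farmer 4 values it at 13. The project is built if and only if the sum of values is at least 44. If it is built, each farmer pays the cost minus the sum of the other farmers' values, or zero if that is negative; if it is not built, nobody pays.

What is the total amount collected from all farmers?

33

Total value 48 ≥ cost 44, so it is built.
Farmer 1: others sum to 45; max(0, 44 - 45) = 0.
Farmer 2: others sum to 39; max(0, 44 - 39) = 5.
Farmer 3: others sum to 25; max(0, 44 - 25) = 19.
Farmer 4: others sum to 35; max(0, 44 - 35) = 9.
Total collected = 0 + 5 + 19 + 9 = 33.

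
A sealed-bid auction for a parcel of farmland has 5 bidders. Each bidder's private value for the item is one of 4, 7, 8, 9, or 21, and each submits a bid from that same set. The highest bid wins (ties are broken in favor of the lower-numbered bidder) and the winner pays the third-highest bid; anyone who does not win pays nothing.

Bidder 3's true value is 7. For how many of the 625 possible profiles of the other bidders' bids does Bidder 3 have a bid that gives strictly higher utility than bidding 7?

12

Others bid (4, 4, 4, 8): truth gives 0; bid 8 gives 3 > 0. Violating.
Others bid (4, 4, 4, 9): truth gives 0; bid 9 gives 3 > 0. Violating.
Others bid (4, 4, 4, 21): truth gives 0; bid 21 gives 3 > 0. Violating.
Others bid (4, 4, 8, 4): truth gives 0; bid 8 gives 3 > 0. Violating.
Others bid (4, 4, 4, 4): truth gives 3; no alternative beats it.
Others bid (4, 4, 4, 7): truth gives 3; no alternative beats it.
(Checking all 625 profiles: 12 have a profitable deviation, 613 do not.)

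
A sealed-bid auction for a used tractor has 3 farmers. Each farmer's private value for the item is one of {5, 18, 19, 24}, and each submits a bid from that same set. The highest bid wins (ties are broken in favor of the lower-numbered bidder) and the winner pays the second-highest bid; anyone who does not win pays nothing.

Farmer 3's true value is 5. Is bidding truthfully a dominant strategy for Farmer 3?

Check each profile of the others' bids and compare truth against every alternative bid.
Others bid (5, 5): truth gives 0, best alternative gives 0.
Others bid (5, 18): truth gives 0, best alternative gives 0.
Others bid (5, 19): truth gives 0, best alternative gives 0.
Others bid (5, 24): truth gives 0, best alternative gives 0.
Others bid (18, 5): truth gives 0, best alternative gives 0.
Others bid (18, 18): truth gives 0, best alternative gives 0.
(Remaining 10 profiles checked similarly; truth is weakly best in each.)
In every case the truthful bid is at least as good as any alternative, so it is a dominant strategy.

Yes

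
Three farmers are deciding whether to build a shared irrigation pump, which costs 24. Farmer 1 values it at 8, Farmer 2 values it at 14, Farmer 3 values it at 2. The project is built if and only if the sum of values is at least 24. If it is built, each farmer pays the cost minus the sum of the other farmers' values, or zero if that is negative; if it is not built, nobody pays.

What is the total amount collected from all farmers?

Total value 24 ≥ cost 24, so it is built.
Farmer 1: others sum to 16; max(0, 24 - 16) = 8.
Farmer 2: others sum to 10; max(0, 24 - 10) = 14.
Farmer 3: others sum to 22; max(0, 24 - 22) = 2.
Total collected = 8 + 14 + 2 = 24.

24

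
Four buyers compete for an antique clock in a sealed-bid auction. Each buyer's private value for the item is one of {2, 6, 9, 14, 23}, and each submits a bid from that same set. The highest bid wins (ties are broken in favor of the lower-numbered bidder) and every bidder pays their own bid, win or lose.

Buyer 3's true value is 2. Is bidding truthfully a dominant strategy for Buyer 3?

Yes

Check each profile of the others' bids and compare truth against every alternative bid.
Others bid (2, 2, 9): truth gives -2, best alternative gives -6.
Others bid (2, 2, 14): truth gives -2, best alternative gives -6.
Others bid (2, 2, 23): truth gives -2, best alternative gives -6.
Others bid (2, 6, 2): truth gives -2, best alternative gives -6.
Others bid (2, 6, 6): truth gives -2, best alternative gives -6.
Others bid (2, 6, 9): truth gives -2, best alternative gives -6.
(Remaining 119 profiles checked similarly; truth is weakly best in each.)
In every case the truthful bid is at least as good as any alternative, so it is a dominant strategy.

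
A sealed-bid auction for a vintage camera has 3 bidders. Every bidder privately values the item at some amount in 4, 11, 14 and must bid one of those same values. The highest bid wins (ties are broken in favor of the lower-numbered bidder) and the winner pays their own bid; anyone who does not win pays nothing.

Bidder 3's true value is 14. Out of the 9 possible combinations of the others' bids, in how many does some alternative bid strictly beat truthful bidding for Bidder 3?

1

Others bid (4, 4): truth gives 0; bid 11 gives 3 > 0. Violating.
Others bid (4, 11): truth gives 0; no alternative beats it.
Others bid (4, 14): truth gives 0; no alternative beats it.
(Checking all 9 profiles: 1 has a profitable deviation, 8 do not.)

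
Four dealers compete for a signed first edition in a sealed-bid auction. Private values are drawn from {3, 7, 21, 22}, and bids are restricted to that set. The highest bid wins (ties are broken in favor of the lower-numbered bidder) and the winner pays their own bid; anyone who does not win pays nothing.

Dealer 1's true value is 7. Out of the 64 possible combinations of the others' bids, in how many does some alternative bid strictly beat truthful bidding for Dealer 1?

Others bid (3, 3, 3): truth gives 0; bid 3 gives 4 > 0. Violating.
Others bid (3, 3, 7): truth gives 0; no alternative beats it.
Others bid (3, 3, 21): truth gives 0; no alternative beats it.
(Checking all 64 profiles: 1 has a profitable deviation, 63 do not.)

1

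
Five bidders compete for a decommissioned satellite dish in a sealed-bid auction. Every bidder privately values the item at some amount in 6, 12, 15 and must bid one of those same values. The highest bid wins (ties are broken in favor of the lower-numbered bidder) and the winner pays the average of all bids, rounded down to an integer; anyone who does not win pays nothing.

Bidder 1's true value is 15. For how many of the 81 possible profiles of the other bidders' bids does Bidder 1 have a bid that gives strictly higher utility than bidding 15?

Others bid (6, 6, 6, 6): truth gives 8; bid 6 gives 9 > 8. Violating.
Others bid (6, 6, 6, 12): truth gives 6; bid 12 gives 7 > 6. Violating.
Others bid (6, 6, 12, 6): truth gives 6; bid 12 gives 7 > 6. Violating.
Others bid (6, 6, 12, 12): truth gives 5; bid 12 gives 6 > 5. Violating.
Others bid (6, 6, 6, 15): truth gives 6; no alternative beats it.
Others bid (6, 6, 12, 15): truth gives 5; no alternative beats it.
(Checking all 81 profiles: 15 have a profitable deviation, 66 do not.)

15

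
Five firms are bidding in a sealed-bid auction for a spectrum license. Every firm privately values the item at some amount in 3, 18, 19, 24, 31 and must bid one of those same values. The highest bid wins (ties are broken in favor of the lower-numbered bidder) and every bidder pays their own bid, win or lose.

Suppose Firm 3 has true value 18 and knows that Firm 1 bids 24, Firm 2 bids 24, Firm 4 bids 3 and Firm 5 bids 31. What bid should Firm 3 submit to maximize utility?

3

Bid 3: loses but pays 3, utility -3.
Bid 18: loses but pays 18, utility -18.
Bid 19: loses but pays 19, utility -19.
Bid 24: loses but pays 24, utility -24.
Bid 31: wins, pays 31, utility 18 - 31 = -13.
The best choice is 3 with utility -3.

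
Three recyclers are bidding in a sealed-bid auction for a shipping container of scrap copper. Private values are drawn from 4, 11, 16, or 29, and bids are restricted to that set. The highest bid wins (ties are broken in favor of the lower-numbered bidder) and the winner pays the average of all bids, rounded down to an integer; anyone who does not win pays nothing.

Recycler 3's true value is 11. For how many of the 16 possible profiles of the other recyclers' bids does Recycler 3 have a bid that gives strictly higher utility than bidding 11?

Others bid (4, 11): truth gives 0; bid 16 gives 1 > 0. Violating.
Others bid (11, 4): truth gives 0; bid 16 gives 1 > 0. Violating.
Others bid (4, 4): truth gives 5; no alternative beats it.
Others bid (4, 16): truth gives 0; no alternative beats it.
(Checking all 16 profiles: 2 have a profitable deviation, 14 do not.)

2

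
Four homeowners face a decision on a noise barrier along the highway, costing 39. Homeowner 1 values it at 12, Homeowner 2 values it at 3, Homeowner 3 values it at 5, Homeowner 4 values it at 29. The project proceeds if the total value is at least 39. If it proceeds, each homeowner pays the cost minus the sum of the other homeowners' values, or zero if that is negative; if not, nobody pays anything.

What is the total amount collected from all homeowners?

21

Total value 49 ≥ cost 39, so it is built.
Homeowner 1: others sum to 37; max(0, 39 - 37) = 2.
Homeowner 2: others sum to 46; max(0, 39 - 46) = 0.
Homeowner 3: others sum to 44; max(0, 39 - 44) = 0.
Homeowner 4: others sum to 20; max(0, 39 - 20) = 19.
Total collected = 2 + 0 + 0 + 19 = 21.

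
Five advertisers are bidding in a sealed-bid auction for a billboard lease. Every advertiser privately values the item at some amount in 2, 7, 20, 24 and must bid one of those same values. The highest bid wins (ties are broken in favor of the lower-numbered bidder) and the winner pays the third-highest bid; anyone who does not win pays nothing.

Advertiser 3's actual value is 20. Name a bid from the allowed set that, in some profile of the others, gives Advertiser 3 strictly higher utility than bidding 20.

Suppose Advertiser 1 bids 2, Advertiser 2 bids 2, Advertiser 4 bids 2 and Advertiser 5 bids 24.
Bid 20: loses, pays 0, utility 0.
Bid 24: wins, pays 2, utility 20 - 2 = 18.
So bidding 24 beats truth here (18 > 0).

24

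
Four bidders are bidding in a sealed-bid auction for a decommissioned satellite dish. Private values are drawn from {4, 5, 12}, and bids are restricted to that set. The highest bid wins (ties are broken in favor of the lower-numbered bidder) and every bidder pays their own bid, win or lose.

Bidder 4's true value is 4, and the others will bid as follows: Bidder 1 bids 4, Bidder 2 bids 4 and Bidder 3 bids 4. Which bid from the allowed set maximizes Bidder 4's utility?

5

Bid 4: loses but pays 4, utility -4.
Bid 5: wins, pays 5, utility 4 - 5 = -1.
Bid 12: wins, pays 12, utility 4 - 12 = -8.
The best choice is 5 with utility -1.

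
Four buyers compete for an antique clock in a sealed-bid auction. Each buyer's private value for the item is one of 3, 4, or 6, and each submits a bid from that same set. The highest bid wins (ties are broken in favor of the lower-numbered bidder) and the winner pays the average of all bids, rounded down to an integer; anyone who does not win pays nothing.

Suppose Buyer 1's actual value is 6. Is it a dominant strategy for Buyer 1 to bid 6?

Consider the case where Buyer 2 bids 3, Buyer 3 bids 3 and Buyer 4 bids 4.
Truthful bid 6: wins, pays 4, utility 6 - 4 = 2.
Bid 4 instead: wins, pays 3, utility 6 - 3 = 3.
Since 3 > 2, bidding 4 is strictly better here, so truthful bidding is not dominant.

No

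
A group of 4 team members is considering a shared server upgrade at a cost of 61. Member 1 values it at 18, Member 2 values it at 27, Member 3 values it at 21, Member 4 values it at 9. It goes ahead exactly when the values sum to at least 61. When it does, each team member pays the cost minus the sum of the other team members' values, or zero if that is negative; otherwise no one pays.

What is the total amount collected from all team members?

24

Total value 75 ≥ cost 61, so it is built.
Member 1: others sum to 57; max(0, 61 - 57) = 4.
Member 2: others sum to 48; max(0, 61 - 48) = 13.
Member 3: others sum to 54; max(0, 61 - 54) = 7.
Member 4: others sum to 66; max(0, 61 - 66) = 0.
Total collected = 4 + 13 + 7 + 0 = 24.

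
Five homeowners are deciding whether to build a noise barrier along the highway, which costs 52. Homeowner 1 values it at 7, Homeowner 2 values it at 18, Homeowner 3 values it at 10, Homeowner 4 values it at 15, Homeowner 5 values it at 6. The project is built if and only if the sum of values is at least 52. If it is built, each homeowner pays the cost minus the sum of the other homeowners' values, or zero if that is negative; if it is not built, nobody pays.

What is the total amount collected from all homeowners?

Total value 56 ≥ cost 52, so it is built.
Homeowner 1: others sum to 49; max(0, 52 - 49) = 3.
Homeowner 2: others sum to 38; max(0, 52 - 38) = 14.
Homeowner 3: others sum to 46; max(0, 52 - 46) = 6.
Homeowner 4: others sum to 41; max(0, 52 - 41) = 11.
Homeowner 5: others sum to 50; max(0, 52 - 50) = 2.
Total collected = 3 + 14 + 6 + 11 + 2 = 36.

36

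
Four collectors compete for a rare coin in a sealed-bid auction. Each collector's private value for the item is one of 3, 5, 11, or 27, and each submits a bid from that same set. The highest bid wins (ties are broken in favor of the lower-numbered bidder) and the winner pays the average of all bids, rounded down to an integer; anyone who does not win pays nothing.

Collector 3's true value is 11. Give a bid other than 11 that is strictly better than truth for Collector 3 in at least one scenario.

Suppose Collector 1 bids 3, Collector 2 bids 3 and Collector 4 bids 3.
Bid 11: wins, pays 5, utility 11 - 5 = 6.
Bid 5: wins, pays 3, utility 11 - 3 = 8.
So bidding 5 beats truth here (8 > 6).

5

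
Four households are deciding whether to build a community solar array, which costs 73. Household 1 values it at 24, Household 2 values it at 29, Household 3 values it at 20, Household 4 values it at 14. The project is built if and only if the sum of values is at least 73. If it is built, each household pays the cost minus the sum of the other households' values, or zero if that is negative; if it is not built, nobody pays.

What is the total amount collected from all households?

Total value 87 ≥ cost 73, so it is built.
Household 1: others sum to 63; max(0, 73 - 63) = 10.
Household 2: others sum to 58; max(0, 73 - 58) = 15.
Household 3: others sum to 67; max(0, 73 - 67) = 6.
Household 4: others sum to 73; max(0, 73 - 73) = 0.
Total collected = 10 + 15 + 6 + 0 = 31.

31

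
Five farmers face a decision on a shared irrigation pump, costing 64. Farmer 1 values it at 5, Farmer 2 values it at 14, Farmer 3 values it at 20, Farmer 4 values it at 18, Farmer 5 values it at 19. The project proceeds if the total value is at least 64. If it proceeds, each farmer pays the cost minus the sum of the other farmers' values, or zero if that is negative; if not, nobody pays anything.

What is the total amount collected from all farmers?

23

Total value 76 ≥ cost 64, so it is built.
Farmer 1: others sum to 71; max(0, 64 - 71) = 0.
Farmer 2: others sum to 62; max(0, 64 - 62) = 2.
Farmer 3: others sum to 56; max(0, 64 - 56) = 8.
Farmer 4: others sum to 58; max(0, 64 - 58) = 6.
Farmer 5: others sum to 57; max(0, 64 - 57) = 7.
Total collected = 0 + 2 + 8 + 6 + 7 = 23.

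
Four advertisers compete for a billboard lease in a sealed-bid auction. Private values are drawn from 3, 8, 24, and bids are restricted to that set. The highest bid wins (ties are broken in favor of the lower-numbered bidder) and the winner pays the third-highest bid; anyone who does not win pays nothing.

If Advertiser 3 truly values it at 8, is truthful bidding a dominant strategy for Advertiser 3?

Consider the case where Advertiser 1 bids 3, Advertiser 2 bids 3 and Advertiser 4 bids 24.
Truthful bid 8: loses, pays 0, utility 0.
Bid 24 instead: wins, pays 3, utility 8 - 3 = 5.
Since 5 > 0, bidding 24 is strictly better here, so truthful bidding is not dominant.

No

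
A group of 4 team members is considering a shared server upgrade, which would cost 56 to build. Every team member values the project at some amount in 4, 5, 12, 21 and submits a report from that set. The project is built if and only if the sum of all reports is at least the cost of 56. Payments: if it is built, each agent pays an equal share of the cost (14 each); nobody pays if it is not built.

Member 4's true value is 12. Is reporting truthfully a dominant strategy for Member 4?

Consider the case where Member 1 reports 4, Member 2 reports 21 and Member 3 reports 21.
Truthful report 12: project built, pays 14, utility 12 - 14 = -2.
Report 4 instead: project not built, utility 0.
Since 0 > -2, reporting 4 is strictly better here, so truthful reporting is not dominant.

No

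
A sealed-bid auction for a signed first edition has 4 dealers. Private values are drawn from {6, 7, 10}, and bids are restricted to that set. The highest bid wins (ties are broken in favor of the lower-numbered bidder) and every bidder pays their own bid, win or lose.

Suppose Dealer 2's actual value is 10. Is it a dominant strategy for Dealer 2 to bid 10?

No

Consider the case where Dealer 1 bids 6, Dealer 3 bids 6 and Dealer 4 bids 6.
Truthful bid 10: wins, pays 10, utility 10 - 10 = 0.
Bid 7 instead: wins, pays 7, utility 10 - 7 = 3.
Since 3 > 0, bidding 7 is strictly better here, so truthful bidding is not dominant.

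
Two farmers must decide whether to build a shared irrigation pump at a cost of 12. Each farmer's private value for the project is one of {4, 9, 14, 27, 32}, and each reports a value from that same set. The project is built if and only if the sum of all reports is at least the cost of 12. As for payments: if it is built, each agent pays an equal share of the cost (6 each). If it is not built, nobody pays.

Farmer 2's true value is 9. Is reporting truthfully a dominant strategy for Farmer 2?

Yes

Check each profile of the others' reports and compare truth against every alternative report.
Others report (4): truth gives 3, best alternative gives 3.
Others report (9): truth gives 3, best alternative gives 3.
Others report (14): truth gives 3, best alternative gives 3.
Others report (27): truth gives 3, best alternative gives 3.
Others report (32): truth gives 3, best alternative gives 3.
In every case the truthful report is at least as good as any alternative, so it is a dominant strategy.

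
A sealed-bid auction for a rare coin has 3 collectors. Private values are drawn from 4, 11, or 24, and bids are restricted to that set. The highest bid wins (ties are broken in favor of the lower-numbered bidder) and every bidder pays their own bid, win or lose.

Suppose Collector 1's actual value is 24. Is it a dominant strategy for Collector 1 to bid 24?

No

Consider the case where Collector 2 bids 4 and Collector 3 bids 4.
Truthful bid 24: wins, pays 24, utility 24 - 24 = 0.
Bid 4 instead: wins, pays 4, utility 24 - 4 = 20.
Since 20 > 0, bidding 4 is strictly better here, so truthful bidding is not dominant.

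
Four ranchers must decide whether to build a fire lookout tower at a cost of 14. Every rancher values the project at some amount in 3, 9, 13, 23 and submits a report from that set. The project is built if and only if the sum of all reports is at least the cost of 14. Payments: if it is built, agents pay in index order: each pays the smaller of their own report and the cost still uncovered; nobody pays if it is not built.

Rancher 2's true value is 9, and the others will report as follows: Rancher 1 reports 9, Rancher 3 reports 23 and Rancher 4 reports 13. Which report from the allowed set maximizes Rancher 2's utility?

Report 3: project built, pays 3, utility 9 - 3 = 6.
Report 9: project built, pays 5, utility 9 - 5 = 4.
Report 13: project built, pays 5, utility 9 - 5 = 4.
Report 23: project built, pays 5, utility 9 - 5 = 4.
The best choice is 3 with utility 6.

3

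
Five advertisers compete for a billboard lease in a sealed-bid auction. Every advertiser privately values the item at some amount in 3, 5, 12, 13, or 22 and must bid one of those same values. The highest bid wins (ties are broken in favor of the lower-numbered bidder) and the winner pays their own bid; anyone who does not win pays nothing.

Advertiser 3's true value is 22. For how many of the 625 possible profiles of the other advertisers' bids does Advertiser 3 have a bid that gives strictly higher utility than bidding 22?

Others bid (3, 3, 3, 3): truth gives 0; bid 5 gives 17 > 0. Violating.
Others bid (3, 3, 3, 5): truth gives 0; bid 5 gives 17 > 0. Violating.
Others bid (3, 3, 3, 12): truth gives 0; bid 12 gives 10 > 0. Violating.
Others bid (3, 3, 3, 13): truth gives 0; bid 13 gives 9 > 0. Violating.
Others bid (3, 3, 3, 22): truth gives 0; no alternative beats it.
Others bid (3, 3, 5, 22): truth gives 0; no alternative beats it.
(Checking all 625 profiles: 144 have a profitable deviation, 481 do not.)

144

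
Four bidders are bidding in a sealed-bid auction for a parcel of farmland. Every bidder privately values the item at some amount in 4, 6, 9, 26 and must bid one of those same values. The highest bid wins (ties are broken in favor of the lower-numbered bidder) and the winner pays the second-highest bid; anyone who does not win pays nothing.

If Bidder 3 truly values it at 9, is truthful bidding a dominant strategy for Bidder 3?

Check each profile of the others' bids and compare truth against every alternative bid.
Others bid (4, 4, 4): truth gives 5, best alternative gives 5.
Others bid (4, 4, 6): truth gives 3, best alternative gives 3.
Others bid (4, 6, 4): truth gives 3, best alternative gives 3.
Others bid (4, 6, 6): truth gives 3, best alternative gives 3.
Others bid (6, 4, 4): truth gives 3, best alternative gives 3.
Others bid (6, 4, 6): truth gives 3, best alternative gives 3.
(Remaining 58 profiles checked similarly; truth is weakly best in each.)
In every case the truthful bid is at least as good as any alternative, so it is a dominant strategy.

Yes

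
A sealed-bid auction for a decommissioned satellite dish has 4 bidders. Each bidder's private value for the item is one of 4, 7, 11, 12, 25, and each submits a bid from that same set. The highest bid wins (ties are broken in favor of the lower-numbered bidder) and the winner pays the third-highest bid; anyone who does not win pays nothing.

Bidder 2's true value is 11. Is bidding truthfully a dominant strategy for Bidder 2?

No

Consider the case where Bidder 1 bids 4, Bidder 3 bids 4 and Bidder 4 bids 12.
Truthful bid 11: loses, pays 0, utility 0.
Bid 12 instead: wins, pays 4, utility 11 - 4 = 7.
Since 7 > 0, bidding 12 is strictly better here, so truthful bidding is not dominant.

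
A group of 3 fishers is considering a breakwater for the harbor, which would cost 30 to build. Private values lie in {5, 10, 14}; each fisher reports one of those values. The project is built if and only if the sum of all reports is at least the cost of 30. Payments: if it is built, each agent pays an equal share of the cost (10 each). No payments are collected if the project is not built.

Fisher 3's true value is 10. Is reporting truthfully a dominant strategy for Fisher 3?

Check each profile of the others' reports and compare truth against every alternative report.
Others report (5, 5): truth gives 0, best alternative gives 0.
Others report (5, 10): truth gives 0, best alternative gives 0.
Others report (5, 14): truth gives 0, best alternative gives 0.
Others report (10, 5): truth gives 0, best alternative gives 0.
Others report (10, 10): truth gives 0, best alternative gives 0.
Others report (10, 14): truth gives 0, best alternative gives 0.
(Remaining 3 profiles checked similarly; truth is weakly best in each.)
In every case the truthful report is at least as good as any alternative, so it is a dominant strategy.

Yes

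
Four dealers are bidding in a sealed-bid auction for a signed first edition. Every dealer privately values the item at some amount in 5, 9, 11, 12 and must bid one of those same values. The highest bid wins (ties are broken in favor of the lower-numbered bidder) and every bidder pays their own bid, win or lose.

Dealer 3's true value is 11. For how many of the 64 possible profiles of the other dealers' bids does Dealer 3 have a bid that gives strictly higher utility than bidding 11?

54

Others bid (5, 5, 5): truth gives 0; bid 9 gives 2 > 0. Violating.
Others bid (5, 5, 9): truth gives 0; bid 9 gives 2 > 0. Violating.
Others bid (5, 5, 12): truth gives -11; bid 12 gives -1 > -11. Violating.
Others bid (5, 9, 12): truth gives -11; bid 12 gives -1 > -11. Violating.
Others bid (5, 5, 11): truth gives 0; no alternative beats it.
Others bid (5, 9, 5): truth gives 0; no alternative beats it.
(Checking all 64 profiles: 54 have a profitable deviation, 10 do not.)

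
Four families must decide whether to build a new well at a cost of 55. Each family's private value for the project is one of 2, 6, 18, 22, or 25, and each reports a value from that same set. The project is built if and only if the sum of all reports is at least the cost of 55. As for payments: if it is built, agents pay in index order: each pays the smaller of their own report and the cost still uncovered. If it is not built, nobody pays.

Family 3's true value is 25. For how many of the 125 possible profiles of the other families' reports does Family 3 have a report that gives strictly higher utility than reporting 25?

Others report (2, 6, 25): truth gives 0; report 22 gives 3 > 0. Violating.
Others report (2, 18, 18): truth gives 0; report 18 gives 7 > 0. Violating.
Others report (2, 18, 22): truth gives 0; report 18 gives 7 > 0. Violating.
Others report (2, 18, 25): truth gives 0; report 18 gives 7 > 0. Violating.
Others report (2, 2, 2): truth gives 0; no alternative beats it.
Others report (2, 2, 6): truth gives 0; no alternative beats it.
(Checking all 125 profiles: 85 have a profitable deviation, 40 do not.)

85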